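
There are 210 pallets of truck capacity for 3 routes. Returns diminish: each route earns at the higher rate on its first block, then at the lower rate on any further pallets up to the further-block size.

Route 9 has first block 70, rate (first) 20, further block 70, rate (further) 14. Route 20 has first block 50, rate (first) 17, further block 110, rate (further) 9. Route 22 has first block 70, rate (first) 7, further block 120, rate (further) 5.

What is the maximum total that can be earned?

Rank every tier by rate: Route 9/first 20 > Route 20/first 17 > Route 9/second 14 > Route 20/second 9 > Route 22/first 7 > Route 22/second 5.
Route 9/first (20): +70 → 140 left.
Route 20/first (17): +50 → 90 left.
Route 9/second (14): +70 → 20 left.
Route 20/second: +20 of 110 at 9; pool empty.
Total = 20×70 + 17×50 + 14×70 + 9×20 = 3410.

3410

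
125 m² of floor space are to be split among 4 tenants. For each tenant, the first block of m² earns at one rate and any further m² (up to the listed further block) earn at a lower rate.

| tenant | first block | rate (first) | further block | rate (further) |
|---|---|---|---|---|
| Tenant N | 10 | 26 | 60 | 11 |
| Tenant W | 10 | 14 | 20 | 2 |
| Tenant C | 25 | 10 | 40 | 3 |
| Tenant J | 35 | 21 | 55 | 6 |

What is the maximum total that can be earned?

Rank every tier by rate: Tenant N/tier1 26 > Tenant J/tier1 21 > Tenant W/tier1 14 > Tenant N/tier2 11 > Tenant C/tier1 10 > Tenant J/tier2 6 > Tenant C/tier2 3 > Tenant W/tier2 2.
Tenant N tier1 at 26: fill all 10 ; 115 left.
Tenant J/tier1 (21): +35 ; 80 left.
Fill Tenant W tier1 block (10 at 14) ; 70 left.
Tenant N tier2 at 11: fill all 60 ; 10 left.
10 remain; put them into Tenant C tier1 at 10.
Total = 26×10 + 21×35 + 14×10 + 11×60 + 10×10 = 1895.

1895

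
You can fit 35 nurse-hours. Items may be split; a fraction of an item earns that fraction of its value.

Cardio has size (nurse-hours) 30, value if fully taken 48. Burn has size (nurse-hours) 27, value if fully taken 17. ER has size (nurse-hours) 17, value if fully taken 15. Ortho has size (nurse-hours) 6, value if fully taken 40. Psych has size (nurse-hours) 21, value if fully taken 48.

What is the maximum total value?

Rank by value-to-size ratio: Ortho 40/6≈6.67, Psych 48/21≈2.29, Cardio 48/30≈1.6, ER 15/17≈0.882, Burn 17/27≈0.63.
Take all of Ortho (6 nurse-hours, value 40) → 29 nurse-hours left.
All 21 nurse-hours of Psych fit (value 48) → 8 remain.
8 nurse-hours left: a 8/30 share of Cardio gives 48×8/30 = 12.8.
Total value = 100.8.

100.8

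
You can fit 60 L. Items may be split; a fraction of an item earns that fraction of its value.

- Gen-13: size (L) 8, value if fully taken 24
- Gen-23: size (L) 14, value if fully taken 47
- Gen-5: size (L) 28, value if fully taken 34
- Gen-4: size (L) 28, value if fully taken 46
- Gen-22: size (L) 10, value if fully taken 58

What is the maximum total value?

Best value per unit of size first: Gen-22 58/10≈5.8, Gen-23 47/14≈3.36, Gen-13 24/8≈3, Gen-4 46/28≈1.64, Gen-5 34/28≈1.21.
Gen-22: take in full, 10 L for value 58 — 50 left.
Take all of Gen-23 (14 L, value 47) — 36 L left.
All 8 L of Gen-13 fit (value 24) — 28 remain.
Take all of Gen-4 (28 L, value 46) — 0 L left.
Total value = 175.

175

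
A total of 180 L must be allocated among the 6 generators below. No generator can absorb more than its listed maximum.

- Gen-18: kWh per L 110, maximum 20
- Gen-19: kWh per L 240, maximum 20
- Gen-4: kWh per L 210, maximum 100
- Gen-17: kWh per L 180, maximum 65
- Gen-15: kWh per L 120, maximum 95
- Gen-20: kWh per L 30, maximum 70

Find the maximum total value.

36600

Order the generators by kWh per L: Gen-19 240 > Gen-4 210 > Gen-17 180 > Gen-15 120 > Gen-18 110 > Gen-20 30.
Gen-19 takes 20 to reach its cap of 20 → 160 left.
Give Gen-4 100 to hit its cap of 100 → 60 left.
Gen-17: +60 (room for 65) → 60. Pool exhausted.
Total = 240×20 + 210×100 + 180×60 = 36600.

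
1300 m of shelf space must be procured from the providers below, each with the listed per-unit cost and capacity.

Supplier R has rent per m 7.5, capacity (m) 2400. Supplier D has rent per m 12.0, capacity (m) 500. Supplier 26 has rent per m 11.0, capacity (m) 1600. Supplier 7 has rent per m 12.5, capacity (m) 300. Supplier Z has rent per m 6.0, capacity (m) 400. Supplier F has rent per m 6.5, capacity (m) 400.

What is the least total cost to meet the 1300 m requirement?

Use providers in increasing cost order.
Supplier Z at 6.0: take all 400 m → 900 still needed.
Supplier F (6.5): use full 400 → 500 m to go.
Take 500 from Supplier R at 7.5 to finish.
Supplier 26, Supplier D, Supplier 7: unused.
Cost = 400×6.0 + 400×6.5 + 500×7.5 = 8750.

8750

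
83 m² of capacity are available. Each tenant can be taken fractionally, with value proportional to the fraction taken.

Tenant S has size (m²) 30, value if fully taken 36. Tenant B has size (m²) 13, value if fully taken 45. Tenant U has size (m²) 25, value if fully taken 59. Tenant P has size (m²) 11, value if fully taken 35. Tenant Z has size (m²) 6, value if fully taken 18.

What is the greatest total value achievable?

190.6

Rank by value-to-size ratio: Tenant B 45/13≈3.46, Tenant P 35/11≈3.18, Tenant Z 18/6≈3, Tenant U 59/25≈2.36, Tenant S 36/30≈1.2.
Tenant B: take in full, 13 m² for value 45 ; 70 left.
All 11 m² of Tenant P fit (value 35) ; 59 remain.
Take all of Tenant Z (6 m², value 18) ; 53 m² left.
All 25 m² of Tenant U fit (value 59) ; 28 remain.
Only 28 m² remain; take 28/30 of Tenant S for value 36×28/30 = 33.6.
Total value = 190.6.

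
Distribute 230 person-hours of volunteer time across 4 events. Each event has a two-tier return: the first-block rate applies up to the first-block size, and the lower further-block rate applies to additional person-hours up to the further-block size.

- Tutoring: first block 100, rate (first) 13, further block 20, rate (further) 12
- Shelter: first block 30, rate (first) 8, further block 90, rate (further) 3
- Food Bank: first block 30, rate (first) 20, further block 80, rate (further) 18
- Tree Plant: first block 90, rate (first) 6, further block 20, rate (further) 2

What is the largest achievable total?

Treat each block as its own option and order by rate: Food Bank/T1 20 > Food Bank/T2 18 > Tutoring/T1 13 > Tutoring/T2 12 > Shelter/T1 8 > Tree Plant/T1 6 > Shelter/T2 3 > Tree Plant/T2 2.
Food Bank/T1 (20): +30 — 200 left.
Food Bank/T2 (18): +80 — 120 left.
Tutoring T1 at 13: fill all 100 — 20 left.
Tutoring/T2 (12): +20 — 0 left.
Total = 20×30 + 18×80 + 13×100 + 12×20 = 3580.

3580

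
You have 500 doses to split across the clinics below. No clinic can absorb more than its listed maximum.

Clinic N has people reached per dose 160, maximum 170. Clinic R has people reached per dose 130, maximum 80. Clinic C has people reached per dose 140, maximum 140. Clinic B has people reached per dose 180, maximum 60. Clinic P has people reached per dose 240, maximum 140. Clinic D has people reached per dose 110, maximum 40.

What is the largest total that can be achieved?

Highest people reached per dose first: Clinic P 240 > Clinic B 180 > Clinic N 160 > Clinic C 140 > Clinic R 130 > Clinic D 110.
Clinic P takes 140 to reach its cap of 140 — 360 left.
Give Clinic B 60 to hit its cap of 60 — 300 left.
Clinic N takes 170 to reach its cap of 170 — 130 left.
Only 130 left; Clinic C takes them to reach 130.
Total = 160×170 + 140×130 + 180×60 + 240×140 = 89800.

89800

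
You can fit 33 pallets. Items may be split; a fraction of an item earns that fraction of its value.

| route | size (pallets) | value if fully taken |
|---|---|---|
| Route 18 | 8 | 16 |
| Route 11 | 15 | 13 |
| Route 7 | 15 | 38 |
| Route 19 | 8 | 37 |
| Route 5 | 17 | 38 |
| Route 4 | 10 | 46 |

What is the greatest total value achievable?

Best value per unit of size first: Route 19 37/8≈4.62, Route 4 46/10≈4.6, Route 7 38/15≈2.53, Route 5 38/17≈2.24, Route 18 16/8≈2, Route 11 13/15≈0.867.
All 8 pallets of Route 19 fit (value 37) ; 25 remain.
All 10 pallets of Route 4 fit (value 46) ; 15 remain.
All 15 pallets of Route 7 fit (value 38) ; 0 remain.
Total value = 121.

121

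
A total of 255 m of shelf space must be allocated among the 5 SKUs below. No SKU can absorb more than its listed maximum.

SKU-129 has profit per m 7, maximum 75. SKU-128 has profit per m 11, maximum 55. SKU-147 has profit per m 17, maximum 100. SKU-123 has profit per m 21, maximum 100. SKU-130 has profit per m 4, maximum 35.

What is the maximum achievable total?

Highest profit per m first: SKU-123 21 > SKU-147 17 > SKU-128 11 > SKU-129 7 > SKU-130 4.
Give SKU-123 100 to hit its cap of 100 — 155 left.
Give SKU-147 100 to hit its cap of 100 — 55 left.
SKU-128: +55 to 55 (cap) — 0 left.
Total = 11×55 + 17×100 + 21×100 = 4405.

4405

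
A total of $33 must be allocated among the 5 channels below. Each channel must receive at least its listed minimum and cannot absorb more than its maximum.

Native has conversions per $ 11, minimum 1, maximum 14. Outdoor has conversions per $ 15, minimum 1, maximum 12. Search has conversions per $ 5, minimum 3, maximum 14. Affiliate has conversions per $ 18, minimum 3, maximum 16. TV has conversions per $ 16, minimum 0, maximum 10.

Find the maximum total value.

519

Meeting every minimum uses 1+1+3+3+0 = 8 $, leaving 25.
Highest conversions per $ first: Affiliate 18 > TV 16 > Outdoor 15 > Native 11 > Search 5.
Give Affiliate 13 more to hit its cap of 16 → 12 left.
Give TV 10 more to hit its cap of 10 → 2 left.
Outdoor has room for 11 more but only 2 remain, so it gets 3.
Total = 11×1 + 15×3 + 5×3 + 18×16 + 16×10 = 519.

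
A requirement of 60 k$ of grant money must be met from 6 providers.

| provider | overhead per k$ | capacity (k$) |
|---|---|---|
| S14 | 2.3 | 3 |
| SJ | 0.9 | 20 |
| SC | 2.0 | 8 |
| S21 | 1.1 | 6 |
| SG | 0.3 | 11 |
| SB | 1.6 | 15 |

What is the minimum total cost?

67.9

Use providers in increasing cost order.
Take 11 from SG at 0.3 — need 49 more.
SJ (0.9): use full 20 — 29 k$ to go.
Take 6 from S21 at 1.1 — need 23 more.
SB (1.6): use full 15 — 8 k$ to go.
Take 8 from SC at 2.0 — need 0 more.
S14: unused.
Cost = 11×0.3 + 20×0.9 + 6×1.1 + 15×1.6 + 8×2.0 = 67.9.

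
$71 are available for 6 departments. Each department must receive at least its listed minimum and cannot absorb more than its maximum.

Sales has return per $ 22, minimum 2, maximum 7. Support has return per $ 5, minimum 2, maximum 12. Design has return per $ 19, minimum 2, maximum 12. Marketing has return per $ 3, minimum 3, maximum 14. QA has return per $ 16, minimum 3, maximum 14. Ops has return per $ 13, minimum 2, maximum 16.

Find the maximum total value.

Meeting every minimum uses 2+2+2+3+3+2 = 14 $, leaving 57.
Rank by return per $: Sales 22 > Design 19 > QA 16 > Ops 13 > Support 5 > Marketing 3.
Sales takes 5 more to reach its cap of 7 — 52 left.
Give Design 10 more to hit its cap of 12 — 42 left.
Give QA 11 more to hit its cap of 14 — 31 left.
Give Ops 14 more to hit its cap of 16 — 17 left.
Support: +10 to 12 (cap) — 7 left.
Only 7 left; Marketing takes them to reach 10.
Total = 22×7 + 5×12 + 19×12 + 3×10 + 16×14 + 13×16 = 904.

904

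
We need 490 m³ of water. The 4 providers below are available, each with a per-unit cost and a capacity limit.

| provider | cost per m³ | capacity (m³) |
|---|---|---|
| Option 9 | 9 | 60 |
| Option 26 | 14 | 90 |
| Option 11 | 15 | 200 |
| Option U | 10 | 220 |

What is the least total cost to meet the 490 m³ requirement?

5800

Cheapest first:
Option 9 (9): use full 60 — 430 m³ to go.
Option U at 10: take all 220 m³ — 210 still needed.
Take 90 from Option 26 at 14 — need 120 more.
Option 11 at 15: take 120 of its 200 — requirement met.
Cost = 60×9 + 220×10 + 90×14 + 120×15 = 5800.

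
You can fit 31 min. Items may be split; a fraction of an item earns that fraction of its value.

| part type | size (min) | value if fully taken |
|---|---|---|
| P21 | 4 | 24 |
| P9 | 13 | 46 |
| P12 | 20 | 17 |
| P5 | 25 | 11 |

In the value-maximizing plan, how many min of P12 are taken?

14

Rank by value-to-size ratio: P21 24/4≈6, P9 46/13≈3.54, P12 17/20≈0.85, P5 11/25≈0.44.
Take all of P21 (4 min, value 24) — 27 min left.
P9: take in full, 13 min for value 46 — 14 left.
Fill the last 14 min with part of P12: 14/20 of it earns 11.9.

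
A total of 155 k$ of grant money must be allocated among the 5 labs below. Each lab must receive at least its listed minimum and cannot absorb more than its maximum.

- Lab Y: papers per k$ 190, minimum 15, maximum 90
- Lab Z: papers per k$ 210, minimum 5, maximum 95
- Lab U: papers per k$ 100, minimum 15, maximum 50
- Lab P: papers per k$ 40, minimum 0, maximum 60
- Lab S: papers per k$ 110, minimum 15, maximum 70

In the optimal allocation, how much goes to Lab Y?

30

Meeting every minimum uses 15+5+15+0+15 = 50 k$, leaving 105.
Order the labs by papers per k$: Lab Z 210 > Lab Y 190 > Lab S 110 > Lab U 100 > Lab P 40.
Lab Z takes 90 more to reach its cap of 95 — 15 left.
Lab Y: +15 (room for 75) → 30. Pool exhausted.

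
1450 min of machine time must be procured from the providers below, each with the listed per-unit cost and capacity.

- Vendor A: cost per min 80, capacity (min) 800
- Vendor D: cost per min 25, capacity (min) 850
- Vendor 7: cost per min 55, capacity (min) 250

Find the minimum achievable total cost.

63000

Use providers in increasing cost order.
Vendor D (25): use full 850 ; 600 min to go.
Take 250 from Vendor 7 at 55 ; need 350 more.
Vendor A (80): take the remaining 350 ; done.
Cost = 850×25 + 250×55 + 350×80 = 63000.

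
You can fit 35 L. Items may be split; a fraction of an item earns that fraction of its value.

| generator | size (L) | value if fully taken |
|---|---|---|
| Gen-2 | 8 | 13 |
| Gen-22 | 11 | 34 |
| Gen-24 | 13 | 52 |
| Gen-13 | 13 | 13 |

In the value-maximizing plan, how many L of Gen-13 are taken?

Best value per unit of size first: Gen-24 52/13≈4, Gen-22 34/11≈3.09, Gen-2 13/8≈1.62, Gen-13 13/13≈1.
Gen-24: take in full, 13 L for value 52 ; 22 left.
All 11 L of Gen-22 fit (value 34) ; 11 remain.
All 8 L of Gen-2 fit (value 13) ; 3 remain.
Fill the last 3 L with part of Gen-13: 3/13 of it earns 3.

3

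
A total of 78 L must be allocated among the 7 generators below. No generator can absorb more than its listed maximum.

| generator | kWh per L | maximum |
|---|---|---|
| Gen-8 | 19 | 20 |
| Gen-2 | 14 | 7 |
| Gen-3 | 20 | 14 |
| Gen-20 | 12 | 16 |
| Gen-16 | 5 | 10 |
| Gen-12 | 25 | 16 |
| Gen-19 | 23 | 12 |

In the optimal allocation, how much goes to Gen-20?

Rank by kWh per L: Gen-12 25 > Gen-19 23 > Gen-3 20 > Gen-8 19 > Gen-2 14 > Gen-20 12 > Gen-16 5.
Give Gen-12 16 to hit its cap of 16 → 62 left.
Gen-19 takes 12 to reach its cap of 12 → 50 left.
Give Gen-3 14 to hit its cap of 14 → 36 left.
Give Gen-8 20 to hit its cap of 20 → 16 left.
Give Gen-2 7 to hit its cap of 7 → 9 left.
Gen-20 has room for 16 but only 9 remain, so it gets 9.

9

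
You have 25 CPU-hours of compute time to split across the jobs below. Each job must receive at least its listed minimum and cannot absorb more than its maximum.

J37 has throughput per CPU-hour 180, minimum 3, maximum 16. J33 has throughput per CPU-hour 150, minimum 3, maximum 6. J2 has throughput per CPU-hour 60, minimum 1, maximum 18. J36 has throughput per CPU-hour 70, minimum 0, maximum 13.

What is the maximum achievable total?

3980

Meeting every minimum uses 3+3+1+0 = 7 CPU-hours, leaving 18.
Highest throughput per CPU-hour first: J37 180 > J33 150 > J36 70 > J2 60.
Give J37 13 more to hit its cap of 16 ; 5 left.
Give J33 3 more to hit its cap of 6 ; 2 left.
J36 has room for 13 more but only 2 remain, so it gets 2.
Total = 180×16 + 150×6 + 60×1 + 70×2 = 3980.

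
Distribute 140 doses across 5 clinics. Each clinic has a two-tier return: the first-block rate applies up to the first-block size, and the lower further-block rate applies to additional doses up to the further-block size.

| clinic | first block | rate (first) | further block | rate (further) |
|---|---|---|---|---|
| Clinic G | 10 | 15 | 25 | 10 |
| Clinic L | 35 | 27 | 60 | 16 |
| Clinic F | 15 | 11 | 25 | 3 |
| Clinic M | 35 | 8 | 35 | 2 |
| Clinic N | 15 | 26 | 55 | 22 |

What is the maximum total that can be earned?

3105

Order all 10 blocks by rate: Clinic L/first 27 > Clinic N/first 26 > Clinic N/second 22 > Clinic L/second 16 > Clinic G/first 15 > Clinic F/first 11 > Clinic G/second 10 > Clinic M/first 8 > Clinic F/second 3 > Clinic M/second 2.
Clinic L first at 27: fill all 35 → 105 left.
Clinic N/first (26): +15 → 90 left.
Clinic N/second (22): +55 → 35 left.
Clinic L/second: +35 of 60 at 16; pool empty.
Total = 27×35 + 26×15 + 22×55 + 16×35 = 3105.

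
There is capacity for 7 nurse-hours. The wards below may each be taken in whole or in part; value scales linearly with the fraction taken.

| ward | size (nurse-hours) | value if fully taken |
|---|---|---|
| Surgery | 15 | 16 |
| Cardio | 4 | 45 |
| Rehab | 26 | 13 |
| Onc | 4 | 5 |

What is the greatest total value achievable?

48.75

Rank by value-to-size ratio: Cardio 45/4≈11.2, Onc 5/4≈1.25, Surgery 16/15≈1.07, Rehab 13/26≈0.5.
Cardio: take in full, 4 nurse-hours for value 45 → 3 left.
Only 3 nurse-hours remain; take 3/4 of Onc for value 5×3/4 = 3.75.
Total value = 48.75.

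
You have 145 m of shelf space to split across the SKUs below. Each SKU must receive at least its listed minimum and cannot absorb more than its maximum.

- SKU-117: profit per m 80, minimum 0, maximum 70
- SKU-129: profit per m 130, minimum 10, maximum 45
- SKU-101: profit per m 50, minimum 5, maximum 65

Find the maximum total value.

12950

Meeting every minimum uses 0+10+5 = 15 m, leaving 130.
Order the SKUs by profit per m: SKU-129 130 > SKU-117 80 > SKU-101 50.
SKU-129 takes 35 more to reach its cap of 45 — 95 left.
SKU-117 takes 70 more to reach its cap of 70 — 25 left.
Only 25 left; SKU-101 takes them to reach 30.
Total = 80×70 + 130×45 + 50×30 = 12950.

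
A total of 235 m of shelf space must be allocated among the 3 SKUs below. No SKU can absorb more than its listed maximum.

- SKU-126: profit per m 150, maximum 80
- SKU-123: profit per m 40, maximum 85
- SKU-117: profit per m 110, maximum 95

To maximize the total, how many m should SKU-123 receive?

Rank by profit per m: SKU-126 150 > SKU-117 110 > SKU-123 40.
Give SKU-126 80 to hit its cap of 80 — 155 left.
Give SKU-117 95 to hit its cap of 95 — 60 left.
SKU-123: +60 (room for 85) → 60. Pool exhausted.

60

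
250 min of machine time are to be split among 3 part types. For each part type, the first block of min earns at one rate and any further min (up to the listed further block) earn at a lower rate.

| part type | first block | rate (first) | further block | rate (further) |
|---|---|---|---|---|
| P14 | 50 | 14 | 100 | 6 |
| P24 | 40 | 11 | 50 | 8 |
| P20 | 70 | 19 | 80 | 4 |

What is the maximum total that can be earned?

Order all 6 blocks by rate: P20/tier1 19 > P14/tier1 14 > P24/tier1 11 > P24/tier2 8 > P14/tier2 6 > P20/tier2 4.
P20/tier1 (19): +70 ; 180 left.
P14/tier1 (14): +50 ; 130 left.
P24 tier1 at 11: fill all 40 ; 90 left.
P24 tier2 at 8: fill all 50 ; 40 left.
40 remain; put them into P14 tier2 at 6.
Total = 19×70 + 14×50 + 11×40 + 8×50 + 6×40 = 3110.

3110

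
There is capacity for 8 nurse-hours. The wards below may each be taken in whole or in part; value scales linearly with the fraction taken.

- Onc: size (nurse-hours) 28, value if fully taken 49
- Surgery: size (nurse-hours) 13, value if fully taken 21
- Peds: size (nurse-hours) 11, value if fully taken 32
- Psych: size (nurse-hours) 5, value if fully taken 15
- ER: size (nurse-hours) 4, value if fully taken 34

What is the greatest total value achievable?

Sort by value density: ER 34/4≈8.5, Psych 15/5≈3, Peds 32/11≈2.91, Onc 49/28≈1.75, Surgery 21/13≈1.62.
Take all of ER (4 nurse-hours, value 34) ; 4 nurse-hours left.
Fill the last 4 nurse-hours with part of Psych: 4/5 of it earns 12.
Total value = 46.

46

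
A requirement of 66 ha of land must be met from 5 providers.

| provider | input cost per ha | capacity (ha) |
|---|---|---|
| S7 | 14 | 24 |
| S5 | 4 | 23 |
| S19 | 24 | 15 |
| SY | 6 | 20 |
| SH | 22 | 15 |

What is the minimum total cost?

534

Use providers in increasing cost order.
S5 (4): use full 23 — 43 ha to go.
SY at 6: take all 20 ha — 23 still needed.
Take 23 from S7 at 14 to finish.
SH, S19: unused.
Cost = 23×4 + 20×6 + 23×14 = 534.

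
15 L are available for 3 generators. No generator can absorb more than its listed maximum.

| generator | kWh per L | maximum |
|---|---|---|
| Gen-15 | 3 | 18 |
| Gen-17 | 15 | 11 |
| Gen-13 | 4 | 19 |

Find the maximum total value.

181

Highest kWh per L first: Gen-17 15 > Gen-13 4 > Gen-15 3.
Gen-17: +11 to 11 (cap) — 4 left.
Only 4 left; Gen-13 takes them to reach 4.
Total = 15×11 + 4×4 = 181.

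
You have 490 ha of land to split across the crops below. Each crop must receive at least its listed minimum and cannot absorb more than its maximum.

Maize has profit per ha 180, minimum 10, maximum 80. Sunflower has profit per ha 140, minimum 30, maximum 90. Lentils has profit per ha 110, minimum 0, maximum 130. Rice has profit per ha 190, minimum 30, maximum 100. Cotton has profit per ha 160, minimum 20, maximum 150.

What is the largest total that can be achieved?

77700

Meeting every minimum uses 10+30+0+30+20 = 90 ha, leaving 400.
Rank by profit per ha: Rice 190 > Maize 180 > Cotton 160 > Sunflower 140 > Lentils 110.
Give Rice 70 more to hit its cap of 100 → 330 left.
Maize: +70 to 80 (cap) → 260 left.
Give Cotton 130 more to hit its cap of 150 → 130 left.
Sunflower: +60 to 90 (cap) → 70 left.
Lentils has room for 130 more but only 70 remain, so it gets 70.
Total = 180×80 + 140×90 + 110×70 + 190×100 + 160×150 = 77700.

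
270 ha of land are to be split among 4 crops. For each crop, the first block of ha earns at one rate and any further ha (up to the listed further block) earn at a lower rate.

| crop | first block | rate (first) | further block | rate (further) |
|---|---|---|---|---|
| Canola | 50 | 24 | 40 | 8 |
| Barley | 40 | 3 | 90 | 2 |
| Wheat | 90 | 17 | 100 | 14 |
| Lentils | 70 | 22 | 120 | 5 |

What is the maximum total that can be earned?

5110

Rank every tier by rate: Canola/first 24 > Lentils/first 22 > Wheat/first 17 > Wheat/second 14 > Canola/second 8 > Lentils/second 5 > Barley/first 3 > Barley/second 2.
Canola first at 24: fill all 50 → 220 left.
Fill Lentils first block (70 at 22) → 150 left.
Fill Wheat first block (90 at 17) → 60 left.
60 remain; put them into Wheat second at 14.
Total = 24×50 + 22×70 + 17×90 + 14×60 = 5110.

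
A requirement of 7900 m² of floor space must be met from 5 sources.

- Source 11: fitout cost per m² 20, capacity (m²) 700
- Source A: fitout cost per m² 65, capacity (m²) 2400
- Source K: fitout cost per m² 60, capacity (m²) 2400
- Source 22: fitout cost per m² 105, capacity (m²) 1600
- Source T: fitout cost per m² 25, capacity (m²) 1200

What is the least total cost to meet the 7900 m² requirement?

Cheapest first:
Source 11 (20): use full 700 ; 7200 m² to go.
Source T (25): use full 1200 ; 6000 m² to go.
Source K (60): use full 2400 ; 3600 m² to go.
Source A (65): use full 2400 ; 1200 m² to go.
Source 22 at 105: take 1200 of its 1600 ; requirement met.
Cost = 700×20 + 1200×25 + 2400×60 + 2400×65 + 1200×105 = 470000.

470000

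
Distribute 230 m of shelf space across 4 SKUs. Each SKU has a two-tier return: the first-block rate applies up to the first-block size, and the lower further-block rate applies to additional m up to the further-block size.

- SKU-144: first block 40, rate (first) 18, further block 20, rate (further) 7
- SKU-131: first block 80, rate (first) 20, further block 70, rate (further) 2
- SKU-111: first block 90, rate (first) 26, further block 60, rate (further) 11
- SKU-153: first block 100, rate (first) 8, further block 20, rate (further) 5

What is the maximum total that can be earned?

4880

Rank every tier by rate: SKU-111/first 26 > SKU-131/first 20 > SKU-144/first 18 > SKU-111/second 11 > SKU-153/first 8 > SKU-144/second 7 > SKU-153/second 5 > SKU-131/second 2.
Fill SKU-111 first block (90 at 26) → 140 left.
SKU-131/first (20): +80 → 60 left.
SKU-144/first (18): +40 → 20 left.
SKU-111 second at 11: only 20 left, fill 20.
Total = 26×90 + 20×80 + 18×40 + 11×20 = 4880.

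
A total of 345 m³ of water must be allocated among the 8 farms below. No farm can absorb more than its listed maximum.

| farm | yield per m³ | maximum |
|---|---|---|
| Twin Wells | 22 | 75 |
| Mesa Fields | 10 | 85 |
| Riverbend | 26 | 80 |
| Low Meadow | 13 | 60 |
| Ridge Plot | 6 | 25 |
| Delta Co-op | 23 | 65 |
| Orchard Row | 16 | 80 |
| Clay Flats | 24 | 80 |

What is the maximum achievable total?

7865

Rank by yield per m³: Riverbend 26 > Clay Flats 24 > Delta Co-op 23 > Twin Wells 22 > Orchard Row 16 > Low Meadow 13 > Mesa Fields 10 > Ridge Plot 6.
Give Riverbend 80 to hit its cap of 80 ; 265 left.
Clay Flats: +80 to 80 (cap) ; 185 left.
Give Delta Co-op 65 to hit its cap of 65 ; 120 left.
Twin Wells: +75 to 75 (cap) ; 45 left.
Only 45 left; Orchard Row takes them to reach 45.
Total = 22×75 + 26×80 + 23×65 + 16×45 + 24×80 = 7865.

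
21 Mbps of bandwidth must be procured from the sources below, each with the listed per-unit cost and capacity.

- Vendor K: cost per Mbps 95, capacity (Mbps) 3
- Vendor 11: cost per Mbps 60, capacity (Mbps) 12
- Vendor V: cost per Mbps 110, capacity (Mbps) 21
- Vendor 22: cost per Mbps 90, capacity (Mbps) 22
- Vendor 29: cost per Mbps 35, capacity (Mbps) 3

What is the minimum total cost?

Use sources in increasing cost order.
Take 3 from Vendor 29 at 35 — need 18 more.
Vendor 11 at 60: take all 12 Mbps — 6 still needed.
Take 6 from Vendor 22 at 90 to finish.
Vendor K, Vendor V: unused.
Cost = 3×35 + 12×60 + 6×90 = 1365.

1365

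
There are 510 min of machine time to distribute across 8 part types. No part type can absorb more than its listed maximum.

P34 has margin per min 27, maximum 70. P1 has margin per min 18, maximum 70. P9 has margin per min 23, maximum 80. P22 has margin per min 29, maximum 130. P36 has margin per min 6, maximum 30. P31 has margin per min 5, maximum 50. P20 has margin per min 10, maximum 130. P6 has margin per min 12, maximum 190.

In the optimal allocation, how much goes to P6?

160

Rank by margin per min: P22 29 > P34 27 > P9 23 > P1 18 > P6 12 > P20 10 > P36 6 > P31 5.
Give P22 130 to hit its cap of 130 ; 380 left.
Give P34 70 to hit its cap of 70 ; 310 left.
P9: +80 to 80 (cap) ; 230 left.
P1 takes 70 to reach its cap of 70 ; 160 left.
Only 160 left; P6 takes them to reach 160.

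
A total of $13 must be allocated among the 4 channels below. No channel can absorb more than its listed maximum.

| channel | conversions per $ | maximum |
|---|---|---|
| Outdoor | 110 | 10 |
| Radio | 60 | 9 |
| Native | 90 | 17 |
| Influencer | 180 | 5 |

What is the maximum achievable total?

1780

Order the channels by conversions per $: Influencer 180 > Outdoor 110 > Native 90 > Radio 60.
Influencer takes 5 to reach its cap of 5 → 8 left.
Only 8 left; Outdoor takes them to reach 8.
Total = 110×8 + 180×5 = 1780.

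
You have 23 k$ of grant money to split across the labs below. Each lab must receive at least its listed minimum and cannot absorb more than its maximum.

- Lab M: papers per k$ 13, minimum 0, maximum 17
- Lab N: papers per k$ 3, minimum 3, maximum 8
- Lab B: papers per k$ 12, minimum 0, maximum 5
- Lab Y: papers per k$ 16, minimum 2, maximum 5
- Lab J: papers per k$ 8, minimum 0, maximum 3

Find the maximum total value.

284

Meeting every minimum uses 0+3+0+2+0 = 5 k$, leaving 18.
Order the labs by papers per k$: Lab Y 16 > Lab M 13 > Lab B 12 > Lab J 8 > Lab N 3.
Lab Y: +3 to 5 (cap) ; 15 left.
Lab M: +15 (room for 17) → 15. Pool exhausted.
Total = 13×15 + 3×3 + 16×5 = 284.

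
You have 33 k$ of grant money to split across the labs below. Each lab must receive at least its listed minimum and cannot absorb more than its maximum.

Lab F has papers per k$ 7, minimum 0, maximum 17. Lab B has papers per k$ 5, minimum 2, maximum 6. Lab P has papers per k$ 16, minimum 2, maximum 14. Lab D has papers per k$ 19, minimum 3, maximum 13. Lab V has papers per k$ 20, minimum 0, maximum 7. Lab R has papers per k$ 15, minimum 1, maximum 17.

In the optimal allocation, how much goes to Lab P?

Meeting every minimum uses 0+2+2+3+0+1 = 8 k$, leaving 25.
Rank by papers per k$: Lab V 20 > Lab D 19 > Lab P 16 > Lab R 15 > Lab F 7 > Lab B 5.
Give Lab V 7 more to hit its cap of 7 → 18 left.
Lab D: +10 to 13 (cap) → 8 left.
Only 8 left; Lab P takes them to reach 10.

10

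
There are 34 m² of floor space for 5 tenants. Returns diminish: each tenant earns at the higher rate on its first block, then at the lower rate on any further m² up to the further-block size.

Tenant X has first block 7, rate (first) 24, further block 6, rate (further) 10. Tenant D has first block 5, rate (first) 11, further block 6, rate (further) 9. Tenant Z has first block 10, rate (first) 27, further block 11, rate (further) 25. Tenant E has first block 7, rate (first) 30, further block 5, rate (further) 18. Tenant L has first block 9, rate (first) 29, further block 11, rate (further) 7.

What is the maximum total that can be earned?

Treat each block as its own option and order by rate: Tenant E/tier1 30 > Tenant L/tier1 29 > Tenant Z/tier1 27 > Tenant Z/tier2 25 > Tenant X/tier1 24 > Tenant E/tier2 18 > Tenant D/tier1 11 > Tenant X/tier2 10 > Tenant D/tier2 9 > Tenant L/tier2 7.
Fill Tenant E tier1 block (7 at 30) — 27 left.
Tenant L tier1 at 29: fill all 9 — 18 left.
Tenant Z/tier1 (27): +10 — 8 left.
8 remain; put them into Tenant Z tier2 at 25.
Total = 30×7 + 29×9 + 27×10 + 25×8 = 941.

941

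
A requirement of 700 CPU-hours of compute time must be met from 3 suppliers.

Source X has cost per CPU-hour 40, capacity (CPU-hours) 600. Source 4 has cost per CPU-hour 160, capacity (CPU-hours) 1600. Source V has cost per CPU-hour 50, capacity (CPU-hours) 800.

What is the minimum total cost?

29000

Fill from the cheapest supplier first.
Source X at 40: take all 600 CPU-hours ; 100 still needed.
Take 100 from Source V at 50 to finish.
Source 4: unused.
Cost = 600×40 + 100×50 = 29000.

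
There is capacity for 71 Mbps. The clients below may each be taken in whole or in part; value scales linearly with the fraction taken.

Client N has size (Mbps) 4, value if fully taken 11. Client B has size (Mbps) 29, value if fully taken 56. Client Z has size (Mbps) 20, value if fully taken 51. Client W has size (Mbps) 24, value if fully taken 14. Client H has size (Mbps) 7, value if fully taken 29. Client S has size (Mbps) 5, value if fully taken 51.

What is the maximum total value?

Rank by value-to-size ratio: Client S 51/5≈10.2, Client H 29/7≈4.14, Client N 11/4≈2.75, Client Z 51/20≈2.55, Client B 56/29≈1.93, Client W 14/24≈0.583.
All 5 Mbps of Client S fit (value 51) ; 66 remain.
All 7 Mbps of Client H fit (value 29) ; 59 remain.
Client N: take in full, 4 Mbps for value 11 ; 55 left.
Take all of Client Z (20 Mbps, value 51) ; 35 Mbps left.
All 29 Mbps of Client B fit (value 56) ; 6 remain.
Only 6 Mbps remain; take 6/24 of Client W for value 14×6/24 = 3.5.
Total value = 201.5.

201.5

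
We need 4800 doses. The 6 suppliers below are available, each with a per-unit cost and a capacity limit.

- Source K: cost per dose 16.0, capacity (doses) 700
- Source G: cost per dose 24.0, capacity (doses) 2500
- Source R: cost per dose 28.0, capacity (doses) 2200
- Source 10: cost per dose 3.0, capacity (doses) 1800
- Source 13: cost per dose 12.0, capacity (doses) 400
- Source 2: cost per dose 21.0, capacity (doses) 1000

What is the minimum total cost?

64000

Cheapest first:
Source 10 at 3.0: take all 1800 doses ; 3000 still needed.
Source 13 (12.0): use full 400 ; 2600 doses to go.
Source K at 16.0: take all 700 doses ; 1900 still needed.
Source 2 (21.0): use full 1000 ; 900 doses to go.
Source G (24.0): take the remaining 900 ; done.
Source R: unused.
Cost = 1800×3.0 + 400×12.0 + 700×16.0 + 1000×21.0 + 900×24.0 = 64000.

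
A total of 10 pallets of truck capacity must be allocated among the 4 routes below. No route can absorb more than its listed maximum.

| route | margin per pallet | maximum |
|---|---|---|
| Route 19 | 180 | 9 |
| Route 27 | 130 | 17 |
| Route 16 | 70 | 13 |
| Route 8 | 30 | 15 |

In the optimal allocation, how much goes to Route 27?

Order the routes by margin per pallet: Route 19 180 > Route 27 130 > Route 16 70 > Route 8 30.
Give Route 19 9 to hit its cap of 9 → 1 left.
Route 27: +1 (room for 17) → 1. Pool exhausted.

1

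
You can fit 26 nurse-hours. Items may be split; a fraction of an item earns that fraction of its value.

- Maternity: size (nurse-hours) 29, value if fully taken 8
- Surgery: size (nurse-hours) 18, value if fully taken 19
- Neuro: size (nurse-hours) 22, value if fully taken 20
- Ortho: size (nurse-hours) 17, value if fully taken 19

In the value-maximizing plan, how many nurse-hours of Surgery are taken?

Sort by value density: Ortho 19/17≈1.12, Surgery 19/18≈1.06, Neuro 20/22≈0.909, Maternity 8/29≈0.276.
Take all of Ortho (17 nurse-hours, value 19) → 9 nurse-hours left.
Only 9 nurse-hours remain; take 9/18 of Surgery for value 19×9/18 = 9.5.

9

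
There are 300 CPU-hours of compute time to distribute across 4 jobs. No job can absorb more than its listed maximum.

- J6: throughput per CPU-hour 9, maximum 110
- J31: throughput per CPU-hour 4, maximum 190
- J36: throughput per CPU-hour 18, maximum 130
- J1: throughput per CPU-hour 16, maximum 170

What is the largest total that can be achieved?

5060

Highest throughput per CPU-hour first: J36 18 > J1 16 > J6 9 > J31 4.
Give J36 130 to hit its cap of 130 → 170 left.
Give J1 170 to hit its cap of 170 → 0 left.
Total = 18×130 + 16×170 = 5060.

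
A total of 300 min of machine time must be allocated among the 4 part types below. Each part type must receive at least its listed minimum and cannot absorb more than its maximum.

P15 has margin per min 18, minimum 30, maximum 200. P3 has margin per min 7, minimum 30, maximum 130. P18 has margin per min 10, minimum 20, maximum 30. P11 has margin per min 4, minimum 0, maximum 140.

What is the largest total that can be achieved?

Meeting every minimum uses 30+30+20+0 = 80 min, leaving 220.
Rank by margin per min: P15 18 > P18 10 > P3 7 > P11 4.
Give P15 170 more to hit its cap of 200 — 50 left.
P18 takes 10 more to reach its cap of 30 — 40 left.
P3 has room for 100 more but only 40 remain, so it gets 70.
Total = 18×200 + 7×70 + 10×30 = 4390.

4390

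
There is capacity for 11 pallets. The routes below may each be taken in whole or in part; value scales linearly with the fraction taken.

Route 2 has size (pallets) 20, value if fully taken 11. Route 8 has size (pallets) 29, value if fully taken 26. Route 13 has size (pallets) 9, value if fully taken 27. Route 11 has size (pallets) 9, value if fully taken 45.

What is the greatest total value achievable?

Best value per unit of size first: Route 11 45/9≈5, Route 13 27/9≈3, Route 8 26/29≈0.897, Route 2 11/20≈0.55.
Take all of Route 11 (9 pallets, value 45) ; 2 pallets left.
Fill the last 2 pallets with part of Route 13: 2/9 of it earns 6.
Total value = 51.

51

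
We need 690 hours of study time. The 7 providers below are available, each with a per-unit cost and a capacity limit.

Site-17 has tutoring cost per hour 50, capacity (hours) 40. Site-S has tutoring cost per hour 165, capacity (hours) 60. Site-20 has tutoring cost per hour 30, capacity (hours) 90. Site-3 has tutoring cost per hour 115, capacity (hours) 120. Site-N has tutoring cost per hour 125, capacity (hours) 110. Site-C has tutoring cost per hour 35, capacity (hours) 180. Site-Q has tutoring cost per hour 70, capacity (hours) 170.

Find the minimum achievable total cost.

Use providers in increasing cost order.
Site-20 (30): use full 90 — 600 hours to go.
Take 180 from Site-C at 35 — need 420 more.
Take 40 from Site-17 at 50 — need 380 more.
Site-Q at 70: take all 170 hours — 210 still needed.
Site-3 (115): use full 120 — 90 hours to go.
Take 90 from Site-N at 125 to finish.
Site-S: unused.
Cost = 90×30 + 180×35 + 40×50 + 170×70 + 120×115 + 90×125 = 47950.

47950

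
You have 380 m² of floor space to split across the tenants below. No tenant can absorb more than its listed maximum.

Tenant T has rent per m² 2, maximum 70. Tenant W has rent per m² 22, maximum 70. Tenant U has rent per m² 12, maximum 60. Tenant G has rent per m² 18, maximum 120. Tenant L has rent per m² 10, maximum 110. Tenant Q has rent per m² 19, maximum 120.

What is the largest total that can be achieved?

Rank by rent per m²: Tenant W 22 > Tenant Q 19 > Tenant G 18 > Tenant U 12 > Tenant L 10 > Tenant T 2.
Tenant W takes 70 to reach its cap of 70 → 310 left.
Give Tenant Q 120 to hit its cap of 120 → 190 left.
Tenant G: +120 to 120 (cap) → 70 left.
Tenant U: +60 to 60 (cap) → 10 left.
Tenant L has room for 110 but only 10 remain, so it gets 10.
Total = 22×70 + 12×60 + 18×120 + 10×10 + 19×120 = 6800.

6800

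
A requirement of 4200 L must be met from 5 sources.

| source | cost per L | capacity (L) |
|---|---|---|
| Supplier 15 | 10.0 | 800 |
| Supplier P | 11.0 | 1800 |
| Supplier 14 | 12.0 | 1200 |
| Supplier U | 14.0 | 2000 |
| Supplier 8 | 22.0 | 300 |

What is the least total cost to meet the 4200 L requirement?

47800

Fill from the cheapest source first.
Take 800 from Supplier 15 at 10.0 → need 3400 more.
Take 1800 from Supplier P at 11.0 → need 1600 more.
Supplier 14 at 12.0: take all 1200 L → 400 still needed.
Take 400 from Supplier U at 14.0 to finish.
Supplier 8: unused.
Cost = 800×10.0 + 1800×11.0 + 1200×12.0 + 400×14.0 = 47800.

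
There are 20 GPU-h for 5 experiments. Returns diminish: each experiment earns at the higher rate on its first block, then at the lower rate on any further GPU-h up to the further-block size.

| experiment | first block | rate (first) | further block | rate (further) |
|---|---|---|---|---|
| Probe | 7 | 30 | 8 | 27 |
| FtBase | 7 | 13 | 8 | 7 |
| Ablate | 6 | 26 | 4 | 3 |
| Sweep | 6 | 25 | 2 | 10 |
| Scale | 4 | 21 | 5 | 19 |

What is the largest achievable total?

556

Order all 10 blocks by rate: Probe/tier1 30 > Probe/tier2 27 > Ablate/tier1 26 > Sweep/tier1 25 > Scale/tier1 21 > Scale/tier2 19 > FtBase/tier1 13 > Sweep/tier2 10 > FtBase/tier2 7 > Ablate/tier2 3.
Probe tier1 at 30: fill all 7 — 13 left.
Probe tier2 at 27: fill all 8 — 5 left.
5 remain; put them into Ablate tier1 at 26.
Total = 30×7 + 27×8 + 26×5 = 556.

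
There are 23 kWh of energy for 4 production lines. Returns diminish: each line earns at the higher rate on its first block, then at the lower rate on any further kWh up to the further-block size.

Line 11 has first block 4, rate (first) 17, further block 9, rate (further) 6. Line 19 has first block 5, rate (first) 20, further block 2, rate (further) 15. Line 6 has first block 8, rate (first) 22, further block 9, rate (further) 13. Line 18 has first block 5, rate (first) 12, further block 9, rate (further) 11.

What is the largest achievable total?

Order all 8 blocks by rate: Line 6/first 22 > Line 19/first 20 > Line 11/first 17 > Line 19/second 15 > Line 6/second 13 > Line 18/first 12 > Line 18/second 11 > Line 11/second 6.
Line 6 first at 22: fill all 8 — 15 left.
Line 19/first (20): +5 — 10 left.
Line 11 first at 17: fill all 4 — 6 left.
Line 19 second at 15: fill all 2 — 4 left.
4 remain; put them into Line 6 second at 13.
Total = 22×8 + 20×5 + 17×4 + 15×2 + 13×4 = 426.

426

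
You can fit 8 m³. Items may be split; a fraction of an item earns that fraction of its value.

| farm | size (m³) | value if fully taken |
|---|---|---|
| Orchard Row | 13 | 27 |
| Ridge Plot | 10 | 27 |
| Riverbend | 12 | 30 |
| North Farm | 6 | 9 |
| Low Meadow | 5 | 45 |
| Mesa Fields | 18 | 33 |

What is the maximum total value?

Rank by value-to-size ratio: Low Meadow 45/5≈9, Ridge Plot 27/10≈2.7, Riverbend 30/12≈2.5, Orchard Row 27/13≈2.08, Mesa Fields 33/18≈1.83, North Farm 9/6≈1.5.
Take all of Low Meadow (5 m³, value 45) — 3 m³ left.
Only 3 m³ remain; take 3/10 of Ridge Plot for value 27×3/10 = 8.1.
Total value = 53.1.

53.1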